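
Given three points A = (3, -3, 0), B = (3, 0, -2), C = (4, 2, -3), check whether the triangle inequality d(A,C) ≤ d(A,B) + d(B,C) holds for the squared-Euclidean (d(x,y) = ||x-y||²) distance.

d(A,B) = 0² + 3² + 2² = 13, d(B,C) = 1² + 2² + 1² = 6, d(A,C) = 1² + 5² + 3² = 35.
d(A,C) = 35 > 13 + 6 = 19. Triangle inequality is VIOLATED. (Squared-Euclidean is not a metric — this is a counterexample.)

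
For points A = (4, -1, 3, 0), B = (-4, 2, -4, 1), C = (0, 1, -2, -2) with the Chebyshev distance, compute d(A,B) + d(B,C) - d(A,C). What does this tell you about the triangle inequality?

d(A,B) = max(8, 3, 7, 1) = 8, d(B,C) = max(4, 1, 2, 3) = 4, d(A,C) = max(4, 2, 5, 2) = 5.
d(A,B) + d(B,C) - d(A,C) = 8 + 4 - 5 = 12 - 5 = 7. This is ≥ 0, so the triangle inequality holds for these points.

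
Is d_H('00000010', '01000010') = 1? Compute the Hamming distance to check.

Differing positions: 2. Hamming distance = 1, so the claim is true.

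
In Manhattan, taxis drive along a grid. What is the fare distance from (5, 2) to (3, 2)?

Σ|x_i - y_i| = |5 - 3| + |2 - 2| = 2 + 0 = 2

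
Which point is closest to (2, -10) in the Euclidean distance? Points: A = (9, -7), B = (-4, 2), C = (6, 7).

Distances: d(A) ≈ 7.6158, d(B) ≈ 13.4164, d(C) ≈ 17.4642. Nearest: A = (9, -7) with distance 7.6158.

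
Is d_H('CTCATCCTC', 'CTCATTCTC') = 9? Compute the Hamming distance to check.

Differing positions: 6. Hamming distance = 1, so the claim that d_H = 9 is false.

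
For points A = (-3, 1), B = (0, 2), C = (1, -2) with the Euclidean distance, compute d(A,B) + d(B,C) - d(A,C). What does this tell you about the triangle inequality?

d(A,B) = √(3² + 1²) = √10 ≈ 3.1623, d(B,C) = √(1² + 4²) = √17 ≈ 4.1231, d(A,C) = √(4² + 3²) = √25 = 5.
d(A,B) + d(B,C) - d(A,C) = 3.1623 + 4.1231 - 5 = 7.2854 - 5 = 2.2854 (to 4 decimal places). This is ≥ 0, so the triangle inequality holds for these points.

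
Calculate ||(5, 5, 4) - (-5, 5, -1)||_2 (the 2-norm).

(Σ|x_i - y_i|^2)^(1/2) = (|5 - (-5)|^2 + |5 - 5|^2 + |4 - (-1)|^2)^(1/2)
= (10^2 + 0^2 + 5^2)^(1/2) = (100 + 0 + 25)^(1/2) = (125)^(1/2) ≈ 11.1803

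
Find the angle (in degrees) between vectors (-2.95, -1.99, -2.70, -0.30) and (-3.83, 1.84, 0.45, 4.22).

With u = (-2.95, -1.99, -2.70, -0.30), v = (-3.83, 1.84, 0.45, 4.22):
u·v = (-2.95)·(-3.83) + (-1.99)·1.84 + (-2.7)·0.45 + (-0.3)·4.22 = 11.2985 + (-3.6616) + (-1.215) + (-1.266) = 5.1559.
|u| = √((-2.95)² + (-1.99)² + (-2.7)² + (-0.3)²) = √(8.7025 + 3.9601 + 7.29 + 0.09) = √20.0426, |v| = √((-3.83)² + 1.84² + 0.45² + 4.22²) = √(14.6689 + 3.3856 + 0.2025 + 17.8084) = √36.0654.
cos θ = (u·v)/(|u||v|) = 5.1559/(√20.0426·√36.0654) ≈ 0.191771
θ = arccos(0.191771) ≈ 78.94°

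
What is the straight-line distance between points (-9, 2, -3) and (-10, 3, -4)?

√(Σ(x_i - y_i)²) = √((-9 - (-10))² + (2 - 3)² + (-3 - (-4))²)
= √(1² + (-1)² + 1²) = √(1 + 1 + 1) = √3 ≈ 1.7321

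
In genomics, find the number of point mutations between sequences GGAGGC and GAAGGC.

Differing positions: 2. Hamming distance = 1.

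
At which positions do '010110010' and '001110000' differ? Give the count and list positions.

Differing positions: 2, 3, 8. Hamming distance = 3.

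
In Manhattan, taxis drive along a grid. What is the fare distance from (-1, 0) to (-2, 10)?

Σ|x_i - y_i| = |-1 - (-2)| + |0 - 10| = 1 + 10 = 11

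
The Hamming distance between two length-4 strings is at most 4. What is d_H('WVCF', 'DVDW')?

Differing positions: 1, 3, 4. Hamming distance = 3. The maximum possible Hamming distance for length-4 strings is 4, so d_H/4 = 3/4 = 0.75.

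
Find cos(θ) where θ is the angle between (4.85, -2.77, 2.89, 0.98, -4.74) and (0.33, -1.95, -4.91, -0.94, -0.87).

With u = (4.85, -2.77, 2.89, 0.98, -4.74), v = (0.33, -1.95, -4.91, -0.94, -0.87):
u·v = 4.85·0.33 + (-2.77)·(-1.95) + 2.89·(-4.91) + 0.98·(-0.94) + (-4.74)·(-0.87) = 1.6005 + 5.4015 + (-14.1899) + (-0.9212) + 4.1238 = -3.9853.
|u| = √(4.85² + (-2.77)² + 2.89² + 0.98² + (-4.74)²) = √(23.5225 + 7.6729 + 8.3521 + 0.9604 + 22.4676) = √62.9755, |v| = √(0.33² + (-1.95)² + (-4.91)² + (-0.94)² + (-0.87)²) = √(0.1089 + 3.8025 + 24.1081 + 0.8836 + 0.7569) = √29.66.
cos θ = (u·v)/(|u||v|) = -3.9853/(√62.9755·√29.66) ≈ -0.0922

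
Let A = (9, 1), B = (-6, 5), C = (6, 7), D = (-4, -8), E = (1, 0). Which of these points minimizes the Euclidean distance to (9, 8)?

Distances: d(A) = 7, d(B) ≈ 15.2971, d(C) ≈ 3.1623, d(D) ≈ 20.6155, d(E) ≈ 11.3137. Nearest: C = (6, 7) with distance 3.1623.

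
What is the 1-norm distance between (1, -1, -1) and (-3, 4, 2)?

Σ|x_i - y_i| = |1 - (-3)| + |-1 - 4| + |-1 - 2| = 4 + 5 + 3 = 12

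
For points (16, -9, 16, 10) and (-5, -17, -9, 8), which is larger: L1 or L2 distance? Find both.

L1 = |16 - (-5)| + |-9 - (-17)| + |16 - (-9)| + |10 - 8| = 21 + 8 + 25 + 2 = 56
L2 = √(21² + 8² + 25² + 2²) = √1134 ≈ 33.6749
L1 ≥ L2 always (equality iff movement is along one axis); L1 > L2 here.
Ratio L1/L2 = 56/√1134 ≈ 1.663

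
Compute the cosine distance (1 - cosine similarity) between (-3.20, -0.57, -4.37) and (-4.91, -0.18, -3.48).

With u = (-3.20, -0.57, -4.37), v = (-4.91, -0.18, -3.48):
u·v = (-3.2)·(-4.91) + (-0.57)·(-0.18) + (-4.37)·(-3.48) = 15.712 + 0.1026 + 15.2076 = 31.0222.
|u| = √((-3.2)² + (-0.57)² + (-4.37)²) = √(10.24 + 0.3249 + 19.0969) = √29.6618, |v| = √((-4.91)² + (-0.18)² + (-3.48)²) = √(24.1081 + 0.0324 + 12.1104) = √36.2509.
cos θ = (u·v)/(|u||v|) = 31.0222/(√29.6618·√36.2509) ≈ 0.9461
Cosine distance = 1 - cos θ ≈ 1 - 0.9461 = 0.0539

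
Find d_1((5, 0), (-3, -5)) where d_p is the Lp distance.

Σ|x_i - y_i| = |5 - (-3)| + |0 - (-5)| = 8 + 5 = 13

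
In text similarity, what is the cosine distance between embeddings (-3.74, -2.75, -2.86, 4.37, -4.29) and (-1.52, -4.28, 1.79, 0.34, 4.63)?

With u = (-3.74, -2.75, -2.86, 4.37, -4.29), v = (-1.52, -4.28, 1.79, 0.34, 4.63):
u·v = (-3.74)·(-1.52) + (-2.75)·(-4.28) + (-2.86)·1.79 + 4.37·0.34 + (-4.29)·4.63 = 5.6848 + 11.77 + (-5.1194) + 1.4858 + (-19.8627) = -6.0415.
|u| = √((-3.74)² + (-2.75)² + (-2.86)² + 4.37² + (-4.29)²) = √(13.9876 + 7.5625 + 8.1796 + 19.0969 + 18.4041) = √67.2307, |v| = √((-1.52)² + (-4.28)² + 1.79² + 0.34² + 4.63²) = √(2.3104 + 18.3184 + 3.2041 + 0.1156 + 21.4369) = √45.3854.
cos θ = (u·v)/(|u||v|) = -6.0415/(√67.2307·√45.3854) ≈ -0.1094
Cosine distance = 1 - cos θ ≈ 1 - (-0.1094) = 1.1094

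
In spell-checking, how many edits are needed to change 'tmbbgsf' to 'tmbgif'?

Let D[i][j] be the edit distance between the first i characters of 'tmbbgsf' and the first j characters of 'tmbgif', with D[i][0] = i, D[0][j] = j, and D[i][j] = D[i-1][j-1] if the characters match, else 1 + min(D[i-1][j], D[i][j-1], D[i-1][j-1]). Filling the table (rows: prefixes of 'tmbbgsf', columns: prefixes of 'tmbgif'):
     ε  t  m  b  g  i  f
  ε  0  1  2  3  4  5  6
  t  1  0  1  2  3  4  5
  m  2  1  0  1  2  3  4
  b  3  2  1  0  1  2  3
  b  4  3  2  1  1  2  3
  g  5  4  3  2  1  2  3
  s  6  5  4  3  2  2  3
  f  7  6  5  4  3  3  2
The bottom-right entry gives D[7][6] = 2, so no sequence of fewer than 2 edits works. Backtracking through the table gives one optimal edit sequence (2 edits):
  tmbbgsf → tmbgsf (del b @3)
  tmbgsf → tmbgif (sub s→i @5)
Edit distance = 2.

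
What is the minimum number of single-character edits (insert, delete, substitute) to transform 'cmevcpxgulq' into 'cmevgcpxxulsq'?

Let D[i][j] be the edit distance between the first i characters of 'cmevcpxgulq' and the first j characters of 'cmevgcpxxulsq', with D[i][0] = i, D[0][j] = j, and D[i][j] = D[i-1][j-1] if the characters match, else 1 + min(D[i-1][j], D[i][j-1], D[i-1][j-1]). Filling the table (rows: prefixes of 'cmevcpxgulq', columns: prefixes of 'cmevgcpxxulsq'):
     ε  c  m  e  v  g  c  p  x  x  u  l  s  q
  ε  0  1  2  3  4  5  6  7  8  9 10 11 12 13
  c  1  0  1  2  3  4  5  6  7  8  9 10 11 12
  m  2  1  0  1  2  3  4  5  6  7  8  9 10 11
  e  3  2  1  0  1  2  3  4  5  6  7  8  9 10
  v  4  3  2  1  0  1  2  3  4  5  6  7  8  9
  c  5  4  3  2  1  1  1  2  3  4  5  6  7  8
  p  6  5  4  3  2  2  2  1  2  3  4  5  6  7
  x  7  6  5  4  3  3  3  2  1  2  3  4  5  6
  g  8  7  6  5  4  3  4  3  2  2  3  4  5  6
  u  9  8  7  6  5  4  4  4  3  3  2  3  4  5
  l 10  9  8  7  6  5  5  5  4  4  3  2  3  4
  q 11 10  9  8  7  6  6  6  5  5  4  3  3  3
The bottom-right entry gives D[11][13] = 3, so no sequence of fewer than 3 edits works. Backtracking through the table gives one optimal edit sequence (3 edits):
  cmevcpxgulq → cmevgcpxgulq (ins g @5)
  cmevgcpxgulq → cmevgcpxxulq (sub g→x @9)
  cmevgcpxxulq → cmevgcpxxulsq (ins s @12)
Edit distance = 3.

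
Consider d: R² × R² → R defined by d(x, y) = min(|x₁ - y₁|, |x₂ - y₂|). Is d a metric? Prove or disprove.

No. d fails identity of indiscernibles: take x = (-4, 0) and y = (-4, 8). Then d(x,y) = min(|-4 - (-4)|, |0 - 8|) = min(0, 8) = 0, yet x ≠ y.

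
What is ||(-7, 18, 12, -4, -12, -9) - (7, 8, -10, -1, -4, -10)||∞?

max(|x_i - y_i|) = max(|-7 - 7|, |18 - 8|, |12 - (-10)|, |-4 - (-1)|, |-12 - (-4)|, |-9 - (-10)|) = max(14, 10, 22, 3, 8, 1) = 22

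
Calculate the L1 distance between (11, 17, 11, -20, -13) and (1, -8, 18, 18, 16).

Σ|x_i - y_i| = |11 - 1| + |17 - (-8)| + |11 - 18| + |-20 - 18| + |-13 - 16| = 10 + 25 + 7 + 38 + 29 = 109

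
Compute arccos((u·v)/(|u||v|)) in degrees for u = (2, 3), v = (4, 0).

With u = (2, 3), v = (4, 0):
u·v = 2·4 + 3·0 = 8 + 0 = 8.
|u| = √(2² + 3²) = √13, |v| = √(4² + 0²) = √16, so |u||v| = √(13·16) = √208.
cos θ = (u·v)/(|u||v|) = 8/√208 ≈ 0.5547
θ = arccos(0.5547) ≈ 56.31°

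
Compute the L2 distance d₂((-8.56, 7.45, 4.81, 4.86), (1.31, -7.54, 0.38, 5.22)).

√(Σ(x_i - y_i)²) = √((-8.56 - 1.31)² + (7.45 - (-7.54))² + (4.81 - 0.38)² + (4.86 - 5.22)²)
= √((-9.87)² + 14.99² + 4.43² + (-0.36)²) = √(97.4169 + 224.7001 + 19.6249 + 0.1296) = √341.8715 ≈ 18.4898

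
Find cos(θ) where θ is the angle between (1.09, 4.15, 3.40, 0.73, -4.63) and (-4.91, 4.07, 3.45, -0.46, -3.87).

With u = (1.09, 4.15, 3.40, 0.73, -4.63), v = (-4.91, 4.07, 3.45, -0.46, -3.87):
u·v = 1.09·(-4.91) + 4.15·4.07 + 3.4·3.45 + 0.73·(-0.46) + (-4.63)·(-3.87) = (-5.3519) + 16.8905 + 11.73 + (-0.3358) + 17.9181 = 40.8509.
|u| = √(1.09² + 4.15² + 3.4² + 0.73² + (-4.63)²) = √(1.1881 + 17.2225 + 11.56 + 0.5329 + 21.4369) = √51.9404, |v| = √((-4.91)² + 4.07² + 3.45² + (-0.46)² + (-3.87)²) = √(24.1081 + 16.5649 + 11.9025 + 0.2116 + 14.9769) = √67.764.
cos θ = (u·v)/(|u||v|) = 40.8509/(√51.9404·√67.764) ≈ 0.6886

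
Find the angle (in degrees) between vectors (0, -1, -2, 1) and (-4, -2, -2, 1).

With u = (0, -1, -2, 1), v = (-4, -2, -2, 1):
u·v = 0·(-4) + (-1)·(-2) + (-2)·(-2) + 1·1 = 0 + 2 + 4 + 1 = 7.
|u| = √(0² + (-1)² + (-2)² + 1²) = √6, |v| = √((-4)² + (-2)² + (-2)² + 1²) = √25, so |u||v| = √(6·25) = √150.
cos θ = (u·v)/(|u||v|) = 7/√150 ≈ 0.571548
θ = arccos(0.571548) ≈ 55.14°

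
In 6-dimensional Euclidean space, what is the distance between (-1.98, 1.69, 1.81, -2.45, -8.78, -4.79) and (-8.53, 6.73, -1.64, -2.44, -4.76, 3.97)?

√(Σ(x_i - y_i)²) = √((-1.98 - (-8.53))² + (1.69 - 6.73)² + (1.81 - (-1.64))² + (-2.45 - (-2.44))² + (-8.78 - (-4.76))² + (-4.79 - 3.97)²)
= √(6.55² + (-5.04)² + 3.45² + (-0.01)² + (-4.02)² + (-8.76)²) = √(42.9025 + 25.4016 + 11.9025 + 0.0001 + 16.1604 + 76.7376) = √173.1047 ≈ 13.1569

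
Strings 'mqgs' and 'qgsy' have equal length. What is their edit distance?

Let D[i][j] be the edit distance between the first i characters of 'mqgs' and the first j characters of 'qgsy', with D[i][0] = i, D[0][j] = j, and D[i][j] = D[i-1][j-1] if the characters match, else 1 + min(D[i-1][j], D[i][j-1], D[i-1][j-1]). Filling the table (rows: prefixes of 'mqgs', columns: prefixes of 'qgsy'):
     ε  q  g  s  y
  ε  0  1  2  3  4
  m  1  1  2  3  4
  q  2  1  2  3  4
  g  3  2  1  2  3
  s  4  3  2  1  2
The bottom-right entry gives D[4][4] = 2, so no sequence of fewer than 2 edits works. Backtracking through the table gives one optimal edit sequence (2 edits):
  mqgs → qgs (del m @1)
  qgs → qgsy (ins y @4)
Edit distance = 2.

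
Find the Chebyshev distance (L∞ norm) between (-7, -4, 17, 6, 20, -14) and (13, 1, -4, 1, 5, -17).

max(|x_i - y_i|) = max(|-7 - 13|, |-4 - 1|, |17 - (-4)|, |6 - 1|, |20 - 5|, |-14 - (-17)|) = max(20, 5, 21, 5, 15, 3) = 21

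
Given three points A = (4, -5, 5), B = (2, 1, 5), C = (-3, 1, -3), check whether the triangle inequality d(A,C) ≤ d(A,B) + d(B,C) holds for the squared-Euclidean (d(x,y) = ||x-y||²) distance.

d(A,B) = 2² + 6² + 0² = 40, d(B,C) = 5² + 0² + 8² = 89, d(A,C) = 7² + 6² + 8² = 149.
d(A,C) = 149 > 40 + 89 = 129. Triangle inequality is VIOLATED. (Squared-Euclidean is not a metric — this is a counterexample.)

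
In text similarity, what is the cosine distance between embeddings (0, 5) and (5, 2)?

With u = (0, 5), v = (5, 2):
u·v = 0·5 + 5·2 = 0 + 10 = 10.
|u| = √(0² + 5²) = √25, |v| = √(5² + 2²) = √29, so |u||v| = √(25·29) = √725.
cos θ = (u·v)/(|u||v|) = 10/√725 ≈ 0.3714
Cosine distance = 1 - cos θ ≈ 1 - 0.3714 = 0.6286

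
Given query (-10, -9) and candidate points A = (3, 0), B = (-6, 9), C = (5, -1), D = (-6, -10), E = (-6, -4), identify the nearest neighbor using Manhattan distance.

Distances: d(A) = 22, d(B) = 22, d(C) = 23, d(D) = 5, d(E) = 9. Nearest: D = (-6, -10) with distance 5.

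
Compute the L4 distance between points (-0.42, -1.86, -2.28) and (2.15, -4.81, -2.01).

(Σ|x_i - y_i|^4)^(1/4) = (|-0.42 - 2.15|^4 + |-1.86 - (-4.81)|^4 + |-2.28 - (-2.01)|^4)^(1/4)
= (2.57^4 + 2.95^4 + 0.27^4)^(1/4) ≈ (43.6247 + 75.7335 + 0.0053)^(1/4) = (119.3635)^(1/4) ≈ 3.3054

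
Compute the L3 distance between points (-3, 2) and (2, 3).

(Σ|x_i - y_i|^3)^(1/3) = (|-3 - 2|^3 + |2 - 3|^3)^(1/3)
= (5^3 + 1^3)^(1/3) = (125 + 1)^(1/3) = (126)^(1/3) ≈ 5.0133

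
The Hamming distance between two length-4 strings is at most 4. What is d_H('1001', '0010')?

Differing positions: 1, 3, 4. Hamming distance = 3. The maximum possible Hamming distance for length-4 strings is 4, so d_H/4 = 3/4 = 0.75.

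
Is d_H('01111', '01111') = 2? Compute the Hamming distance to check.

Differing positions: none. Hamming distance = 0, so the claim that d_H = 2 is false.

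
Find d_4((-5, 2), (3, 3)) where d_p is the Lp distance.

(Σ|x_i - y_i|^4)^(1/4) = (|-5 - 3|^4 + |2 - 3|^4)^(1/4)
= (8^4 + 1^4)^(1/4) = (4096 + 1)^(1/4) = (4097)^(1/4) ≈ 8.0005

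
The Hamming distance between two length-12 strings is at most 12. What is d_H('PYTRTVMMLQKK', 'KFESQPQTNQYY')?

Differing positions: 1, 2, 3, 4, 5, 6, 7, 8, 9, 11, 12. Hamming distance = 11. The maximum possible Hamming distance for length-12 strings is 12, so d_H/12 = 11/12 ≈ 0.9167.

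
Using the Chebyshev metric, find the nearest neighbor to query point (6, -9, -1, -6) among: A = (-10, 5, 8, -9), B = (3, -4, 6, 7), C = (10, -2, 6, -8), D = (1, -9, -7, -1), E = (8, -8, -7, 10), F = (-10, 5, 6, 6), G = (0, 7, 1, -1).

Distances: d(A) = 16, d(B) = 13, d(C) = 7, d(D) = 6, d(E) = 16, d(F) = 16, d(G) = 16. Nearest: D = (1, -9, -7, -1) with distance 6.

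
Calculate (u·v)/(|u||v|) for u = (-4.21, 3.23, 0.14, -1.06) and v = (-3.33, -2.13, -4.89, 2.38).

With u = (-4.21, 3.23, 0.14, -1.06), v = (-3.33, -2.13, -4.89, 2.38):
u·v = (-4.21)·(-3.33) + 3.23·(-2.13) + 0.14·(-4.89) + (-1.06)·2.38 = 14.0193 + (-6.8799) + (-0.6846) + (-2.5228) = 3.932.
|u| = √((-4.21)² + 3.23² + 0.14² + (-1.06)²) = √(17.7241 + 10.4329 + 0.0196 + 1.1236) = √29.3002, |v| = √((-3.33)² + (-2.13)² + (-4.89)² + 2.38²) = √(11.0889 + 4.5369 + 23.9121 + 5.6644) = √45.2023.
cos θ = (u·v)/(|u||v|) = 3.932/(√29.3002·√45.2023) ≈ 0.108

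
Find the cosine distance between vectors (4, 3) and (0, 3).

With u = (4, 3), v = (0, 3):
u·v = 4·0 + 3·3 = 0 + 9 = 9.
|u| = √(4² + 3²) = √25, |v| = √(0² + 3²) = √9, so |u||v| = √(25·9) = √225 = 15.
cos θ = (u·v)/(|u||v|) = 9/15 = 0.6
Cosine distance = 1 - cos θ = 1 - 0.6 = 0.4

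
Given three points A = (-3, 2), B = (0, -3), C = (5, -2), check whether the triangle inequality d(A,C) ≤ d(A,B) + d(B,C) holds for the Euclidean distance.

d(A,B) = √(3² + 5²) = √34 ≈ 5.831, d(B,C) = √(5² + 1²) = √26 ≈ 5.099, d(A,C) = √(8² + 4²) = √80 ≈ 8.9443.
d(A,C) ≈ 8.9443 ≤ 5.831 + 5.099 = 10.93. Triangle inequality is satisfied.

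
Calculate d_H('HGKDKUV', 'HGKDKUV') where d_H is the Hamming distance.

Differing positions: none. Hamming distance = 0.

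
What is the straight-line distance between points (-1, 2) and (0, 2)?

√(Σ(x_i - y_i)²) = √((-1 - 0)² + (2 - 2)²)
= √((-1)² + 0²) = √(1 + 0) = √1 = 1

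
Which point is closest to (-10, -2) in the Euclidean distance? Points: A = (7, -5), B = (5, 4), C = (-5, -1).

Distances: d(A) ≈ 17.2627, d(B) ≈ 16.1555, d(C) ≈ 5.099. Nearest: C = (-5, -1) with distance 5.099.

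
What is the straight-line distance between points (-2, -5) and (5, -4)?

√(Σ(x_i - y_i)²) = √((-2 - 5)² + (-5 - (-4))²)
= √((-7)² + (-1)²) = √(49 + 1) = √50 ≈ 7.0711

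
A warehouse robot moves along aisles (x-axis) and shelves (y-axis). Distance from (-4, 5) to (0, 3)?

Σ|x_i - y_i| = |-4 - 0| + |5 - 3| = 4 + 2 = 6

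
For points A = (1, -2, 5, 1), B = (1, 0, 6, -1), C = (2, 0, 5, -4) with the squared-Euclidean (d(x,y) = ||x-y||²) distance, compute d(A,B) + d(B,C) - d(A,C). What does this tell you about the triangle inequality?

d(A,B) = 0² + 2² + 1² + 2² = 9, d(B,C) = 1² + 0² + 1² + 3² = 11, d(A,C) = 1² + 2² + 0² + 5² = 30.
d(A,B) + d(B,C) - d(A,C) = 9 + 11 - 30 = 20 - 30 = -10. This is < 0, so the triangle inequality FAILS for these points (squared-Euclidean is not a metric).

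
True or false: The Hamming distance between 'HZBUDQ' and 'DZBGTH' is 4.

Differing positions: 1, 4, 5, 6. Hamming distance = 4, so the claim is true.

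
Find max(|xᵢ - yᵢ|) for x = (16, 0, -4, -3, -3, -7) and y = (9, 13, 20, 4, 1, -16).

max(|x_i - y_i|) = max(|16 - 9|, |0 - 13|, |-4 - 20|, |-3 - 4|, |-3 - 1|, |-7 - (-16)|) = max(7, 13, 24, 7, 4, 9) = 24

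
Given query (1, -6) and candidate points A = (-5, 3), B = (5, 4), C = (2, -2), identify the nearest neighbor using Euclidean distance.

Distances: d(A) ≈ 10.8167, d(B) ≈ 10.7703, d(C) ≈ 4.1231. Nearest: C = (2, -2) with distance 4.1231.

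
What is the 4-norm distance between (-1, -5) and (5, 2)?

(Σ|x_i - y_i|^4)^(1/4) = (|-1 - 5|^4 + |-5 - 2|^4)^(1/4)
= (6^4 + 7^4)^(1/4) = (1296 + 2401)^(1/4) = (3697)^(1/4) ≈ 7.7976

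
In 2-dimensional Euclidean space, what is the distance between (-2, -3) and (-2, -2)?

√(Σ(x_i - y_i)²) = √((-2 - (-2))² + (-3 - (-2))²)
= √(0² + (-1)²) = √(0 + 1) = √1 = 1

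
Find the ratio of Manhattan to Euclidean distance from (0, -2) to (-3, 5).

L1 = |0 - (-3)| + |-2 - 5| = 3 + 7 = 10
L2 = √(3² + 7²) = √58 ≈ 7.6158
L1 ≥ L2 always (equality iff movement is along one axis); L1 > L2 here.
Ratio L1/L2 = 10/√58 ≈ 1.3131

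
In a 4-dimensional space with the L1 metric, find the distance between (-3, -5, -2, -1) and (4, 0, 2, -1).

Σ|x_i - y_i| = |-3 - 4| + |-5 - 0| + |-2 - 2| + |-1 - (-1)| = 7 + 5 + 4 + 0 = 16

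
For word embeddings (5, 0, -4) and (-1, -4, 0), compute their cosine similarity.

With u = (5, 0, -4), v = (-1, -4, 0):
u·v = 5·(-1) + 0·(-4) + (-4)·0 = (-5) + 0 + 0 = -5.
|u| = √(5² + 0² + (-4)²) = √41, |v| = √((-1)² + (-4)² + 0²) = √17, so |u||v| = √(41·17) = √697.
cos θ = (u·v)/(|u||v|) = -5/√697 ≈ -0.1894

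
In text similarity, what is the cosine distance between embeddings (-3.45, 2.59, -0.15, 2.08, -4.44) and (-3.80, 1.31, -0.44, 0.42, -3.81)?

With u = (-3.45, 2.59, -0.15, 2.08, -4.44), v = (-3.80, 1.31, -0.44, 0.42, -3.81):
u·v = (-3.45)·(-3.8) + 2.59·1.31 + (-0.15)·(-0.44) + 2.08·0.42 + (-4.44)·(-3.81) = 13.11 + 3.3929 + 0.066 + 0.8736 + 16.9164 = 34.3589.
|u| = √((-3.45)² + 2.59² + (-0.15)² + 2.08² + (-4.44)²) = √(11.9025 + 6.7081 + 0.0225 + 4.3264 + 19.7136) = √42.6731, |v| = √((-3.8)² + 1.31² + (-0.44)² + 0.42² + (-3.81)²) = √(14.44 + 1.7161 + 0.1936 + 0.1764 + 14.5161) = √31.0422.
cos θ = (u·v)/(|u||v|) = 34.3589/(√42.6731·√31.0422) ≈ 0.944
Cosine distance = 1 - cos θ ≈ 1 - 0.944 = 0.056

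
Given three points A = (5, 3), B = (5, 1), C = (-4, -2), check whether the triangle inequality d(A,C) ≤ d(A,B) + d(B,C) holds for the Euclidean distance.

d(A,B) = √(0² + 2²) = √4 = 2, d(B,C) = √(9² + 3²) = √90 ≈ 9.4868, d(A,C) = √(9² + 5²) = √106 ≈ 10.2956.
d(A,C) ≈ 10.2956 ≤ 2 + 9.4868 = 11.4868. Triangle inequality is satisfied.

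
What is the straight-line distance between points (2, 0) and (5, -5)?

√(Σ(x_i - y_i)²) = √((2 - 5)² + (0 - (-5))²)
= √((-3)² + 5²) = √(9 + 25) = √34 ≈ 5.831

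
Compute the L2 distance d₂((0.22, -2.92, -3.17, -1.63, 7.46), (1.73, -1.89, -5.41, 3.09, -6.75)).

√(Σ(x_i - y_i)²) = √((0.22 - 1.73)² + (-2.92 - (-1.89))² + (-3.17 - (-5.41))² + (-1.63 - 3.09)² + (7.46 - (-6.75))²)
= √((-1.51)² + (-1.03)² + 2.24² + (-4.72)² + 14.21²) = √(2.2801 + 1.0609 + 5.0176 + 22.2784 + 201.9241) = √232.5611 ≈ 15.25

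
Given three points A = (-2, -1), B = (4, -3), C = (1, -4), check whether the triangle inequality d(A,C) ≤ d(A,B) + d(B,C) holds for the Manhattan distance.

d(A,B) = 6 + 2 = 8, d(B,C) = 3 + 1 = 4, d(A,C) = 3 + 3 = 6.
d(A,C) = 6 ≤ 8 + 4 = 12. Triangle inequality is satisfied.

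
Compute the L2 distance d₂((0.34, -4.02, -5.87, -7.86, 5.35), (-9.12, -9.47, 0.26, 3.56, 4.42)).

√(Σ(x_i - y_i)²) = √((0.34 - (-9.12))² + (-4.02 - (-9.47))² + (-5.87 - 0.26)² + (-7.86 - 3.56)² + (5.35 - 4.42)²)
= √(9.46² + 5.45² + (-6.13)² + (-11.42)² + 0.93²) = √(89.4916 + 29.7025 + 37.5769 + 130.4164 + 0.8649) = √288.0523 ≈ 16.9721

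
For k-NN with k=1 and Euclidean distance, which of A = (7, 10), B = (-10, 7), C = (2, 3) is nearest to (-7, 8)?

Distances: d(A) ≈ 14.1421, d(B) ≈ 3.1623, d(C) ≈ 10.2956. Nearest: B = (-10, 7) with distance 3.1623.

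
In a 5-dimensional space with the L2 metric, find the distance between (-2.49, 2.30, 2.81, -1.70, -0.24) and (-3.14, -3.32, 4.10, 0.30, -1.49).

(Σ|x_i - y_i|^2)^(1/2) = (|-2.49 - (-3.14)|^2 + |2.3 - (-3.32)|^2 + |2.81 - 4.1|^2 + |-1.7 - 0.3|^2 + |-0.24 - (-1.49)|^2)^(1/2)
= (0.65^2 + 5.62^2 + 1.29^2 + 2^2 + 1.25^2)^(1/2) = (0.4225 + 31.5844 + 1.6641 + 4 + 1.5625)^(1/2) = (39.2335)^(1/2) ≈ 6.2637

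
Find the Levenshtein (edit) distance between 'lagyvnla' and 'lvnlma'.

Let D[i][j] be the edit distance between the first i characters of 'lagyvnla' and the first j characters of 'lvnlma', with D[i][0] = i, D[0][j] = j, and D[i][j] = D[i-1][j-1] if the characters match, else 1 + min(D[i-1][j], D[i][j-1], D[i-1][j-1]). Filling the table (rows: prefixes of 'lagyvnla', columns: prefixes of 'lvnlma'):
     ε  l  v  n  l  m  a
  ε  0  1  2  3  4  5  6
  l  1  0  1  2  3  4  5
  a  2  1  1  2  3  4  4
  g  3  2  2  2  3  4  5
  y  4  3  3  3  3  4  5
  v  5  4  3  4  4  4  5
  n  6  5  4  3  4  5  5
  l  7  6  5  4  3  4  5
  a  8  7  6  5  4  4  4
The bottom-right entry gives D[8][6] = 4, so no sequence of fewer than 4 edits works. Backtracking through the table gives one optimal edit sequence (4 edits):
  lagyvnla → lgyvnla (del a @2)
  lgyvnla → lyvnla (del g @2)
  lyvnla → lvnla (del y @2)
  lvnla → lvnlma (ins m @5)
Edit distance = 4.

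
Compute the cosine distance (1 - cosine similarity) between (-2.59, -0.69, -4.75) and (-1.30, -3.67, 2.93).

With u = (-2.59, -0.69, -4.75), v = (-1.30, -3.67, 2.93):
u·v = (-2.59)·(-1.3) + (-0.69)·(-3.67) + (-4.75)·2.93 = 3.367 + 2.5323 + (-13.9175) = -8.0182.
|u| = √((-2.59)² + (-0.69)² + (-4.75)²) = √(6.7081 + 0.4761 + 22.5625) = √29.7467, |v| = √((-1.3)² + (-3.67)² + 2.93²) = √(1.69 + 13.4689 + 8.5849) = √23.7438.
cos θ = (u·v)/(|u||v|) = -8.0182/(√29.7467·√23.7438) ≈ -0.3017
Cosine distance = 1 - cos θ ≈ 1 - (-0.3017) = 1.3017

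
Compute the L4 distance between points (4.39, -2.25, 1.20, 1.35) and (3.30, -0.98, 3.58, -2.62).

(Σ|x_i - y_i|^4)^(1/4) = (|4.39 - 3.3|^4 + |-2.25 - (-0.98)|^4 + |1.2 - 3.58|^4 + |1.35 - (-2.62)|^4)^(1/4)
= (1.09^4 + 1.27^4 + 2.38^4 + 3.97^4)^(1/4) ≈ (1.4116 + 2.6014 + 32.0854 + 248.406)^(1/4) = (284.5044)^(1/4) ≈ 4.107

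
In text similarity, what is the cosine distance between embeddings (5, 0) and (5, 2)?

With u = (5, 0), v = (5, 2):
u·v = 5·5 + 0·2 = 25 + 0 = 25.
|u| = √(5² + 0²) = √25, |v| = √(5² + 2²) = √29, so |u||v| = √(25·29) = √725.
cos θ = (u·v)/(|u||v|) = 25/√725 ≈ 0.9285
Cosine distance = 1 - cos θ ≈ 1 - 0.9285 = 0.0715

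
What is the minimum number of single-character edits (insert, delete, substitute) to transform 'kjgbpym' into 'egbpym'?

Let D[i][j] be the edit distance between the first i characters of 'kjgbpym' and the first j characters of 'egbpym', with D[i][0] = i, D[0][j] = j, and D[i][j] = D[i-1][j-1] if the characters match, else 1 + min(D[i-1][j], D[i][j-1], D[i-1][j-1]). Filling the table (rows: prefixes of 'kjgbpym', columns: prefixes of 'egbpym'):
     ε  e  g  b  p  y  m
  ε  0  1  2  3  4  5  6
  k  1  1  2  3  4  5  6
  j  2  2  2  3  4  5  6
  g  3  3  2  3  4  5  6
  b  4  4  3  2  3  4  5
  p  5  5  4  3  2  3  4
  y  6  6  5  4  3  2  3
  m  7  7  6  5  4  3  2
The bottom-right entry gives D[7][6] = 2, so no sequence of fewer than 2 edits works. Backtracking through the table gives one optimal edit sequence (2 edits):
  kjgbpym → jgbpym (del k @1)
  jgbpym → egbpym (sub j→e @1)
Edit distance = 2.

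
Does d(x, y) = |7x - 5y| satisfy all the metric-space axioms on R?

No. d fails symmetry: d(4, 1) = |7·4 - 5·1| = |23| = 23, but d(1, 4) = |7·1 - 5·4| = |-13| = 13. Since 23 ≠ 13, d(x,y) ≠ d(y,x) in general.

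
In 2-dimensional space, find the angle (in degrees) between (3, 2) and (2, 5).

With u = (3, 2), v = (2, 5):
u·v = 3·2 + 2·5 = 6 + 10 = 16.
|u| = √(3² + 2²) = √13, |v| = √(2² + 5²) = √29, so |u||v| = √(13·29) = √377.
cos θ = (u·v)/(|u||v|) = 16/√377 ≈ 0.824042
θ = arccos(0.824042) ≈ 34.51°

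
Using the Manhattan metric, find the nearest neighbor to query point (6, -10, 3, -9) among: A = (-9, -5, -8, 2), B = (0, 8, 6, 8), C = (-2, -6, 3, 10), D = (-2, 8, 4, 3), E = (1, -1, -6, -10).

Distances: d(A) = 42, d(B) = 44, d(C) = 31, d(D) = 39, d(E) = 24. Nearest: E = (1, -1, -6, -10) with distance 24.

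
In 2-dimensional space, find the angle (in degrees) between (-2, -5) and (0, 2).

With u = (-2, -5), v = (0, 2):
u·v = (-2)·0 + (-5)·2 = 0 + (-10) = -10.
|u| = √((-2)² + (-5)²) = √29, |v| = √(0² + 2²) = √4, so |u||v| = √(29·4) = √116.
cos θ = (u·v)/(|u||v|) = -10/√116 ≈ -0.928477
θ = arccos(-0.928477) ≈ 158.2°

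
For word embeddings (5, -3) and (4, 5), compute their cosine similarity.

With u = (5, -3), v = (4, 5):
u·v = 5·4 + (-3)·5 = 20 + (-15) = 5.
|u| = √(5² + (-3)²) = √34, |v| = √(4² + 5²) = √41, so |u||v| = √(34·41) = √1394.
cos θ = (u·v)/(|u||v|) = 5/√1394 ≈ 0.1339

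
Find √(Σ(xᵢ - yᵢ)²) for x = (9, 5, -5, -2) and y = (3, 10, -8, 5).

√(Σ(x_i - y_i)²) = √((9 - 3)² + (5 - 10)² + (-5 - (-8))² + (-2 - 5)²)
= √(6² + (-5)² + 3² + (-7)²) = √(36 + 25 + 9 + 49) = √119 ≈ 10.9087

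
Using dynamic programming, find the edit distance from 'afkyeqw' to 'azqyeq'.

Let D[i][j] be the edit distance between the first i characters of 'afkyeqw' and the first j characters of 'azqyeq', with D[i][0] = i, D[0][j] = j, and D[i][j] = D[i-1][j-1] if the characters match, else 1 + min(D[i-1][j], D[i][j-1], D[i-1][j-1]). Filling the table (rows: prefixes of 'afkyeqw', columns: prefixes of 'azqyeq'):
     ε  a  z  q  y  e  q
  ε  0  1  2  3  4  5  6
  a  1  0  1  2  3  4  5
  f  2  1  1  2  3  4  5
  k  3  2  2  2  3  4  5
  y  4  3  3  3  2  3  4
  e  5  4  4  4  3  2  3
  q  6  5  5  4  4  3  2
  w  7  6  6  5  5  4  3
The bottom-right entry gives D[7][6] = 3, so no sequence of fewer than 3 edits works. Backtracking through the table gives one optimal edit sequence (3 edits):
  afkyeqw → azkyeqw (sub f→z @2)
  azkyeqw → azqyeqw (sub k→q @3)
  azqyeqw → azqyeq (del w @7)
Edit distance = 3.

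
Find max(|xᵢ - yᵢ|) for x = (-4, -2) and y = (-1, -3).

max(|x_i - y_i|) = max(|-4 - (-1)|, |-2 - (-3)|) = max(3, 1) = 3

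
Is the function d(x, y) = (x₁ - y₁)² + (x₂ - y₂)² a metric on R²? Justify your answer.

No. The squared Euclidean distance fails the triangle inequality. Counterexample: x = (0, 0), y = (3, 4), z = (6, 8). d(x,z) = 6² + 8² = 100, but d(x,y) + d(y,z) = (3² + 4²) + (3² + 4²) = 25 + 25 = 50. Since 100 > 50, the triangle inequality is violated. (Note: √d, the ordinary Euclidean distance, IS a metric.)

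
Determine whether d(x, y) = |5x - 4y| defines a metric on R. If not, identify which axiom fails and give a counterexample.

No. d fails symmetry: d(4, 8) = |5·4 - 4·8| = |-12| = 12, but d(8, 4) = |5·8 - 4·4| = |24| = 24. Since 12 ≠ 24, d(x,y) ≠ d(y,x) in general.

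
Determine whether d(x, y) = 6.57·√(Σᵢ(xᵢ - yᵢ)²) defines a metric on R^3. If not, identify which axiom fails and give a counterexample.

Yes. The L2 (Euclidean) norm induces a metric on R^3, and multiplying a metric by a positive constant 6.57 > 0 preserves all four axioms: non-negativity (6.57·||x-y|| ≥ 0), identity (6.57·||x-y|| = 0 ⟺ ||x-y|| = 0 ⟺ x = y), symmetry (||x-y|| = ||y-x||), and the triangle inequality (6.57·||x-z|| ≤ 6.57·||x-y|| + 6.57·||y-z||). So d is a metric.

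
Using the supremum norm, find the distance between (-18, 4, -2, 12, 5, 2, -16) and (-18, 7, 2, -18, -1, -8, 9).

max(|x_i - y_i|) = max(|-18 - (-18)|, |4 - 7|, |-2 - 2|, |12 - (-18)|, |5 - (-1)|, |2 - (-8)|, |-16 - 9|) = max(0, 3, 4, 30, 6, 10, 25) = 30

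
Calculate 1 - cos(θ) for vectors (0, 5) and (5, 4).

With u = (0, 5), v = (5, 4):
u·v = 0·5 + 5·4 = 0 + 20 = 20.
|u| = √(0² + 5²) = √25, |v| = √(5² + 4²) = √41, so |u||v| = √(25·41) = √1025.
cos θ = (u·v)/(|u||v|) = 20/√1025 ≈ 0.6247
Cosine distance = 1 - cos θ ≈ 1 - 0.6247 = 0.3753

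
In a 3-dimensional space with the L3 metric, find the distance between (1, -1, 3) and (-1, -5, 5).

(Σ|x_i - y_i|^3)^(1/3) = (|1 - (-1)|^3 + |-1 - (-5)|^3 + |3 - 5|^3)^(1/3)
= (2^3 + 4^3 + 2^3)^(1/3) = (8 + 64 + 8)^(1/3) = (80)^(1/3) ≈ 4.3089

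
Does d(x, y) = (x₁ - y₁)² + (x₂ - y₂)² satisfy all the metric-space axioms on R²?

No. The squared Euclidean distance fails the triangle inequality. Counterexample: x = (0, 0), y = (5, 5), z = (10, 10). d(x,z) = 10² + 10² = 200, but d(x,y) + d(y,z) = (5² + 5²) + (5² + 5²) = 50 + 50 = 100. Since 200 > 100, the triangle inequality is violated. (Note: √d, the ordinary Euclidean distance, IS a metric.)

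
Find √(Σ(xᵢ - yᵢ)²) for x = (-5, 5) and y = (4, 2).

√(Σ(x_i - y_i)²) = √((-5 - 4)² + (5 - 2)²)
= √((-9)² + 3²) = √(81 + 9) = √90 ≈ 9.4868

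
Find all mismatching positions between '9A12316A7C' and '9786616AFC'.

Differing positions: 2, 3, 4, 5, 9. Hamming distance = 5.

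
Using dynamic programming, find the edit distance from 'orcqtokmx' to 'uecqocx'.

Let D[i][j] be the edit distance between the first i characters of 'orcqtokmx' and the first j characters of 'uecqocx', with D[i][0] = i, D[0][j] = j, and D[i][j] = D[i-1][j-1] if the characters match, else 1 + min(D[i-1][j], D[i][j-1], D[i-1][j-1]). Filling the table (rows: prefixes of 'orcqtokmx', columns: prefixes of 'uecqocx'):
     ε  u  e  c  q  o  c  x
  ε  0  1  2  3  4  5  6  7
  o  1  1  2  3  4  4  5  6
  r  2  2  2  3  4  5  5  6
  c  3  3  3  2  3  4  5  6
  q  4  4  4  3  2  3  4  5
  t  5  5  5  4  3  3  4  5
  o  6  6  6  5  4  3  4  5
  k  7  7  7  6  5  4  4  5
  m  8  8  8  7  6  5  5  5
  x  9  9  9  8  7  6  6  5
The bottom-right entry gives D[9][7] = 5, so no sequence of fewer than 5 edits works. Backtracking through the table gives one optimal edit sequence (5 edits):
  orcqtokmx → urcqtokmx (sub o→u @1)
  urcqtokmx → uecqtokmx (sub r→e @2)
  uecqtokmx → uecqokmx (del t @5)
  uecqokmx → uecqomx (del k @6)
  uecqomx → uecqocx (sub m→c @6)
Edit distance = 5.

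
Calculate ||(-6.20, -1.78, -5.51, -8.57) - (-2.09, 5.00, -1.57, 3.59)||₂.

√(Σ(x_i - y_i)²) = √((-6.2 - (-2.09))² + (-1.78 - 5)² + (-5.51 - (-1.57))² + (-8.57 - 3.59)²)
= √((-4.11)² + (-6.78)² + (-3.94)² + (-12.16)²) = √(16.8921 + 45.9684 + 15.5236 + 147.8656) = √226.2497 ≈ 15.0416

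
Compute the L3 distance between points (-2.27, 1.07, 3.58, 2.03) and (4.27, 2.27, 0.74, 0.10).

(Σ|x_i - y_i|^3)^(1/3) = (|-2.27 - 4.27|^3 + |1.07 - 2.27|^3 + |3.58 - 0.74|^3 + |2.03 - 0.1|^3)^(1/3)
= (6.54^3 + 1.2^3 + 2.84^3 + 1.93^3)^(1/3) ≈ (279.7263 + 1.728 + 22.9063 + 7.1891)^(1/3) = (311.5497)^(1/3) ≈ 6.7792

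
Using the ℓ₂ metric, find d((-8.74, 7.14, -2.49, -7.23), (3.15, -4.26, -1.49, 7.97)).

√(Σ(x_i - y_i)²) = √((-8.74 - 3.15)² + (7.14 - (-4.26))² + (-2.49 - (-1.49))² + (-7.23 - 7.97)²)
= √((-11.89)² + 11.4² + (-1)² + (-15.2)²) = √(141.3721 + 129.96 + 1 + 231.04) = √503.3721 ≈ 22.436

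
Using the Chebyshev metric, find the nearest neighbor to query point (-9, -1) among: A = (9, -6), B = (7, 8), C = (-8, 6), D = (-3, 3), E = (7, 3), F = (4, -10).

Distances: d(A) = 18, d(B) = 16, d(C) = 7, d(D) = 6, d(E) = 16, d(F) = 13. Nearest: D = (-3, 3) with distance 6.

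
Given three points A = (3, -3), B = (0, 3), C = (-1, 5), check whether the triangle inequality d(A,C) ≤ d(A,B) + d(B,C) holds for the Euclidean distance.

d(A,B) = √(3² + 6²) = √45 ≈ 6.7082, d(B,C) = √(1² + 2²) = √5 ≈ 2.2361, d(A,C) = √(4² + 8²) = √80 ≈ 8.9443.
d(A,C) ≈ 8.9443 ≤ 6.7082 + 2.2361 = 8.9443. Triangle inequality is satisfied.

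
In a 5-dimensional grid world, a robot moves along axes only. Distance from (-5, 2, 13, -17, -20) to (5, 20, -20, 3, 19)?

Σ|x_i - y_i| = |-5 - 5| + |2 - 20| + |13 - (-20)| + |-17 - 3| + |-20 - 19| = 10 + 18 + 33 + 20 + 39 = 120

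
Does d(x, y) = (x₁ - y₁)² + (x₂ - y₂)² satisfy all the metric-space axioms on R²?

No. The squared Euclidean distance fails the triangle inequality. Counterexample: x = (0, 0), y = (1, 1), z = (2, 2). d(x,z) = 2² + 2² = 8, but d(x,y) + d(y,z) = (1² + 1²) + (1² + 1²) = 2 + 2 = 4. Since 8 > 4, the triangle inequality is violated. (Note: √d, the ordinary Euclidean distance, IS a metric.)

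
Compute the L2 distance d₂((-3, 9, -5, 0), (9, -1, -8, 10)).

√(Σ(x_i - y_i)²) = √((-3 - 9)² + (9 - (-1))² + (-5 - (-8))² + (0 - 10)²)
= √((-12)² + 10² + 3² + (-10)²) = √(144 + 100 + 9 + 100) = √353 ≈ 18.7883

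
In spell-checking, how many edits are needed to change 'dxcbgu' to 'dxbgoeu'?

Let D[i][j] be the edit distance between the first i characters of 'dxcbgu' and the first j characters of 'dxbgoeu', with D[i][0] = i, D[0][j] = j, and D[i][j] = D[i-1][j-1] if the characters match, else 1 + min(D[i-1][j], D[i][j-1], D[i-1][j-1]). Filling the table (rows: prefixes of 'dxcbgu', columns: prefixes of 'dxbgoeu'):
     ε  d  x  b  g  o  e  u
  ε  0  1  2  3  4  5  6  7
  d  1  0  1  2  3  4  5  6
  x  2  1  0  1  2  3  4  5
  c  3  2  1  1  2  3  4  5
  b  4  3  2  1  2  3  4  5
  g  5  4  3  2  1  2  3  4
  u  6  5  4  3  2  2  3  3
The bottom-right entry gives D[6][7] = 3, so no sequence of fewer than 3 edits works. Backtracking through the table gives one optimal edit sequence (3 edits):
  dxcbgu → dxbgu (del c @3)
  dxbgu → dxbgou (ins o @5)
  dxbgou → dxbgoeu (ins e @6)
Edit distance = 3.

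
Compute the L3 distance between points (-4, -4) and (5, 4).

(Σ|x_i - y_i|^3)^(1/3) = (|-4 - 5|^3 + |-4 - 4|^3)^(1/3)
= (9^3 + 8^3)^(1/3) = (729 + 512)^(1/3) = (1241)^(1/3) ≈ 10.7463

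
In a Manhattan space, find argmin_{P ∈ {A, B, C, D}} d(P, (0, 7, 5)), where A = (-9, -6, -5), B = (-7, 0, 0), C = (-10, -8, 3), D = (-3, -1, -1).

Distances: d(A) = 32, d(B) = 19, d(C) = 27, d(D) = 17. Nearest: D = (-3, -1, -1) with distance 17.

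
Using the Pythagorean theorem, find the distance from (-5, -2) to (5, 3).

√(Σ(x_i - y_i)²) = √((-5 - 5)² + (-2 - 3)²)
= √((-10)² + (-5)²) = √(100 + 25) = √125 ≈ 11.1803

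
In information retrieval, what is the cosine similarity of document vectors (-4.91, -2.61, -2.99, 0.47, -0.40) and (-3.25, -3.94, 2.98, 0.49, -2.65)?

With u = (-4.91, -2.61, -2.99, 0.47, -0.40), v = (-3.25, -3.94, 2.98, 0.49, -2.65):
u·v = (-4.91)·(-3.25) + (-2.61)·(-3.94) + (-2.99)·2.98 + 0.47·0.49 + (-0.4)·(-2.65) = 15.9575 + 10.2834 + (-8.9102) + 0.2303 + 1.06 = 18.621.
|u| = √((-4.91)² + (-2.61)² + (-2.99)² + 0.47² + (-0.4)²) = √(24.1081 + 6.8121 + 8.9401 + 0.2209 + 0.16) = √40.2412, |v| = √((-3.25)² + (-3.94)² + 2.98² + 0.49² + (-2.65)²) = √(10.5625 + 15.5236 + 8.8804 + 0.2401 + 7.0225) = √42.2291.
cos θ = (u·v)/(|u||v|) = 18.621/(√40.2412·√42.2291) ≈ 0.4517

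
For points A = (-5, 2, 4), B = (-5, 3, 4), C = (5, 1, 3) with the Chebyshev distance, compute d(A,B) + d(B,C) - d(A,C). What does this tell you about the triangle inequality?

d(A,B) = max(0, 1, 0) = 1, d(B,C) = max(10, 2, 1) = 10, d(A,C) = max(10, 1, 1) = 10.
d(A,B) + d(B,C) - d(A,C) = 1 + 10 - 10 = 11 - 10 = 1. This is ≥ 0, so the triangle inequality holds for these points.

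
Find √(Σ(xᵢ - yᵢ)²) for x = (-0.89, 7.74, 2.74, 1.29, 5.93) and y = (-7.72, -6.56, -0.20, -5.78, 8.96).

√(Σ(x_i - y_i)²) = √((-0.89 - (-7.72))² + (7.74 - (-6.56))² + (2.74 - (-0.2))² + (1.29 - (-5.78))² + (5.93 - 8.96)²)
= √(6.83² + 14.3² + 2.94² + 7.07² + (-3.03)²) = √(46.6489 + 204.49 + 8.6436 + 49.9849 + 9.1809) = √318.9483 ≈ 17.8591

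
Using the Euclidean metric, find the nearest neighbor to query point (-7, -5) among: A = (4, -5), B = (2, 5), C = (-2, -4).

Distances: d(A) = 11, d(B) ≈ 13.4536, d(C) ≈ 5.099. Nearest: C = (-2, -4) with distance 5.099.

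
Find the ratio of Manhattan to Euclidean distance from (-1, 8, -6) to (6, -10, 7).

L1 = |-1 - 6| + |8 - (-10)| + |-6 - 7| = 7 + 18 + 13 = 38
L2 = √(7² + 18² + 13²) = √542 ≈ 23.2809
L1 ≥ L2 always (equality iff movement is along one axis); L1 > L2 here.
Ratio L1/L2 = 38/√542 ≈ 1.6322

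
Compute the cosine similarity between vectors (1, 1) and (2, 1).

With u = (1, 1), v = (2, 1):
u·v = 1·2 + 1·1 = 2 + 1 = 3.
|u| = √(1² + 1²) = √2, |v| = √(2² + 1²) = √5, so |u||v| = √(2·5) = √10.
cos θ = (u·v)/(|u||v|) = 3/√10 ≈ 0.9487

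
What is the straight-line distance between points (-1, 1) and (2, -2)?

√(Σ(x_i - y_i)²) = √((-1 - 2)² + (1 - (-2))²)
= √((-3)² + 3²) = √(9 + 9) = √18 ≈ 4.2426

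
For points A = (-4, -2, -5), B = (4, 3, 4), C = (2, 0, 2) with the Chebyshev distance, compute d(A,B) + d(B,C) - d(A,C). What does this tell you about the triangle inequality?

d(A,B) = max(8, 5, 9) = 9, d(B,C) = max(2, 3, 2) = 3, d(A,C) = max(6, 2, 7) = 7.
d(A,B) + d(B,C) - d(A,C) = 9 + 3 - 7 = 12 - 7 = 5. This is ≥ 0, so the triangle inequality holds for these points.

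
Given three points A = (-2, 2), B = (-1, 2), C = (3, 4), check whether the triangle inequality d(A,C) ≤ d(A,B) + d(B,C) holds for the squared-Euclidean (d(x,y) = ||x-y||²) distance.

d(A,B) = 1² + 0² = 1, d(B,C) = 4² + 2² = 20, d(A,C) = 5² + 2² = 29.
d(A,C) = 29 > 1 + 20 = 21. Triangle inequality is VIOLATED. (Squared-Euclidean is not a metric — this is a counterexample.)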